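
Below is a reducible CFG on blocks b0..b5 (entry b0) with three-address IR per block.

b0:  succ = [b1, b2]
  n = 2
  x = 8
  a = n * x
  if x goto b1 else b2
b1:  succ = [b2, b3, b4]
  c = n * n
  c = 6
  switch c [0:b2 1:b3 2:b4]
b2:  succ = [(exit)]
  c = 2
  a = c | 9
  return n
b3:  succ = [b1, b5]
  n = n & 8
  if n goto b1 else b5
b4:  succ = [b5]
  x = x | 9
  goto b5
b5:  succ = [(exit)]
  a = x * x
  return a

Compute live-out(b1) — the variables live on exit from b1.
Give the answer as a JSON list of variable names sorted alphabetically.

Block summaries:
  b0: def={a,n,x} ue=∅
  b1: def={c} ue={n}
  b2: def={a,c} ue={n}
  b3: def={n} ue={n}
  b4: def={x} ue={x}
  b5: def={a} ue={x}

Backward fixpoint:
  live b0: ∅→{n,x}
  live b1: {n,x}→{n,x}
  live b2: {n}→∅
  live b3: {n,x}→{n,x}
  live b4: {x}→{x}
  live b5: {x}→∅

live-out(b1) = ["n", "x"]

Answer: ["n", "x"]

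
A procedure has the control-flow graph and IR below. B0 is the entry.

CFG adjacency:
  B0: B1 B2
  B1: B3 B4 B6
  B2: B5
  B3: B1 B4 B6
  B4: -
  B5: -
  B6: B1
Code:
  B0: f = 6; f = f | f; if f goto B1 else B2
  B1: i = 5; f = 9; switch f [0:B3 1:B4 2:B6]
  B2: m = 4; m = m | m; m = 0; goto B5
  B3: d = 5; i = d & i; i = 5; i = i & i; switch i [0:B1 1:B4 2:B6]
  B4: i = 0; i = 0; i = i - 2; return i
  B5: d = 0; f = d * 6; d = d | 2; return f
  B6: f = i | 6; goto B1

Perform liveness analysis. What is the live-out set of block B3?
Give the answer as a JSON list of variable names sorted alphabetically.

Block summaries:
  B0: {f} / ∅
  B1: {f,i} / ∅
  B2: {m} / ∅
  B3: {d,i} / {i}
  B4: {i} / ∅
  B5: {d,f} / ∅
  B6: {f} / {i}

Live sets:
  B0: in=∅ out=∅
  B1: in=∅ out={i}
  B2: in=∅ out=∅
  B3: in={i} out={i}
  B4: in=∅ out=∅
  B5: in=∅ out=∅
  B6: in={i} out=∅

live-out(B3) = ["i"]

Answer: ["i"]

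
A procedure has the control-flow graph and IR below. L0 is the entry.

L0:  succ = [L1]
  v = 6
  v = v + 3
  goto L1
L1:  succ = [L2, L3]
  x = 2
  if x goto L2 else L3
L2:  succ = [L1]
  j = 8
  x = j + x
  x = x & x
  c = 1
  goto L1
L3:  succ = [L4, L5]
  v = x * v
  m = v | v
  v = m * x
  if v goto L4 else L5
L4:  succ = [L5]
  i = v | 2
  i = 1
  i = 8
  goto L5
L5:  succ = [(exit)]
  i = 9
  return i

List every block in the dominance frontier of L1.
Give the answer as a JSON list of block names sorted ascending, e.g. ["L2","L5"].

idom tree: L1←L0 L2←L1 L3←L1 L4←L3 L5←L3
Dom∩ at merges:
  L1: preds {L0,L2}: {L0} ∩ {L0,L1,L2} = {L0}; idom=L0
  L5: preds {L3,L4}: {L0,L1,L3} ∩ {L0,L1,L3,L4} = {L0,L1,L3}; idom=L3

Frontier:
  join L1 pred L0: · stop@L0
  join L1 pred L2: L2→L1 stop@L0
  join L5 pred L3: · stop@L3
  join L5 pred L4: L4 stop@L3
  L0 → ∅
  L1 → {L1}
  L2 → {L1}
  L3 → ∅
  L4 → {L5}
  L5 → ∅

DF(L1) = ["L1"]

Answer: ["L1"]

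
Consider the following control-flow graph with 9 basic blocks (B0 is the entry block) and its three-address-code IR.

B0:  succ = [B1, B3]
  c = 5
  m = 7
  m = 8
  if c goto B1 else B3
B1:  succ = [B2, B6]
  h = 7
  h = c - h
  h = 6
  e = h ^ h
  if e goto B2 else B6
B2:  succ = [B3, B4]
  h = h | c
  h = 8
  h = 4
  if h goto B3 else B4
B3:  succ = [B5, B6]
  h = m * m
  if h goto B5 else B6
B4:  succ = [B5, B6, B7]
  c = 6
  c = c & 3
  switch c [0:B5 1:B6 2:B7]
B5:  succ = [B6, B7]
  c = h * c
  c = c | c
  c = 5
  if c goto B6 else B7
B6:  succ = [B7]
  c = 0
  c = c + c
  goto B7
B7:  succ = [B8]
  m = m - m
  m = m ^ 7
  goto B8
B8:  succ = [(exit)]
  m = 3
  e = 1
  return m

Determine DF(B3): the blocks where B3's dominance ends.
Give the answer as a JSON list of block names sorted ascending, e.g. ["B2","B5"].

Answer: ["B5", "B6"]

Derivation:
idom tree: B1←B0 B2←B1 B3←B0 B4←B2 B5←B0 B6←B0 B7←B0 B8←B7
Dom∩ at merges:
  B3: preds {B0,B2}: {B0} ∩ {B0,B1,B2} = {B0}; idom=B0
  B5: preds {B3,B4}: {B0,B3} ∩ {B0,B1,B2,B4} = {B0}; idom=B0
  B6: preds {B1,B3,B4,B5}: {B0,B1} ∩ {B0,B3} ∩ {B0,B1,B2,B4} ∩ {B0,B5} = {B0}; idom=B0
  B7: preds {B4,B5,B6}: {B0,B1,B2,B4} ∩ {B0,B5} ∩ {B0,B6} = {B0}; idom=B0

Frontier:
  B3←B0: walk · to B0
  B3←B2: walk B2→B1 to B0
  B5←B3: walk B3 to B0
  B5←B4: walk B4→B2→B1 to B0
  B6←B1: walk B1 to B0
  B6←B3: walk B3 to B0
  B6←B4: walk B4→B2→B1 to B0
  B6←B5: walk B5 to B0
  B7←B4: walk B4→B2→B1 to B0
  B7←B5: walk B5 to B0
  B7←B6: walk B6 to B0
  DF(B0)=∅
  DF(B1)={B3,B5,B6,B7}
  DF(B2)={B3,B5,B6,B7}
  DF(B3)={B5,B6}
  DF(B4)={B5,B6,B7}
  DF(B5)={B6,B7}
  DF(B6)={B7}
  DF(B7)=∅
  DF(B8)=∅

DF(B3) = ["B5", "B6"]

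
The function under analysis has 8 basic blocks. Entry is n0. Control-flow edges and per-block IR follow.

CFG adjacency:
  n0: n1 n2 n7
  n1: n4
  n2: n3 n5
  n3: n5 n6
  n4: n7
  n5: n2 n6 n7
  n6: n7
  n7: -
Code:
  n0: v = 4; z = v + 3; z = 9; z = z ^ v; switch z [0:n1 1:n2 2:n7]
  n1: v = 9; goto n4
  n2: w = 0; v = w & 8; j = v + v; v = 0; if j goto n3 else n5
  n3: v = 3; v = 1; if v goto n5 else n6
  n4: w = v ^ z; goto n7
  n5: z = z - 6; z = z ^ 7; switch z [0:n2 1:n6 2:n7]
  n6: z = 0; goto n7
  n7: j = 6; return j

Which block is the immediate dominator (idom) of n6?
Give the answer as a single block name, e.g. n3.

Answer: n2

Working:
idom tree: n1←n0 n2←n0 n3←n2 n4←n1 n5←n2 n6←n2 n7←n0
Join-block Dom:
  n2: preds {n0,n5}: {n0} ∩ {n0,n2,n5} = {n0}; idom=n0
  n5: preds {n2,n3}: {n0,n2} ∩ {n0,n2,n3} = {n0,n2}; idom=n2
  n6: preds {n3,n5}: {n0,n2,n3} ∩ {n0,n2,n5} = {n0,n2}; idom=n2
  n7: preds {n0,n4,n5,n6}: {n0} ∩ {n0,n1,n4} ∩ {n0,n2,n5} ∩ {n0,n2,n6} = {n0}; idom=n0

idom(n6) = n2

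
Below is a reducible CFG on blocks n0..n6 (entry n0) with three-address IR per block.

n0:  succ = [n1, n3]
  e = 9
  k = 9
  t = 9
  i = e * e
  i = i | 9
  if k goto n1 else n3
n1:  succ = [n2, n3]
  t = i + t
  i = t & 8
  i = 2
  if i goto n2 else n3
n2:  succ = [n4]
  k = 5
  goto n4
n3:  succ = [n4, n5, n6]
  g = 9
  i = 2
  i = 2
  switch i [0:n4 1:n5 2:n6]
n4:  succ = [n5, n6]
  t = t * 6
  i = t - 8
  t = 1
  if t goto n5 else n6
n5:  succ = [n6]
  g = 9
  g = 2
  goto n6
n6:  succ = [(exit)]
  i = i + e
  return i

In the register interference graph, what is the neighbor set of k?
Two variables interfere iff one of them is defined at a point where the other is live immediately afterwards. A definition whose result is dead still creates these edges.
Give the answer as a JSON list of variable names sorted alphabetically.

Answer: ["e", "i", "t"]

Working:
def/use:
  n0 def {e,i,k,t} use ∅
  n1 def {i,t} use {i,t}
  n2 def {k} use ∅
  n3 def {g,i} use ∅
  n4 def {i,t} use {t}
  n5 def {g} use ∅
  n6 def {i} use {e,i}

Liveness:
  n0: in=∅ out={e,i,t}
  n1: in={e,i,t} out={e,t}
  n2: in={e,t} out={e,t}
  n3: in={e,t} out={e,i,t}
  n4: in={e,t} out={e,i}
  n5: in={e,i} out={e,i}
  n6: in={e,i} out=∅

Interfere edges:
  e — {g,i,k,t}
  g — {e,i,t}
  i — {e,g,k,t}
  k — {e,i,t}
  t — {e,g,i,k}

N(k) = ["e", "i", "t"]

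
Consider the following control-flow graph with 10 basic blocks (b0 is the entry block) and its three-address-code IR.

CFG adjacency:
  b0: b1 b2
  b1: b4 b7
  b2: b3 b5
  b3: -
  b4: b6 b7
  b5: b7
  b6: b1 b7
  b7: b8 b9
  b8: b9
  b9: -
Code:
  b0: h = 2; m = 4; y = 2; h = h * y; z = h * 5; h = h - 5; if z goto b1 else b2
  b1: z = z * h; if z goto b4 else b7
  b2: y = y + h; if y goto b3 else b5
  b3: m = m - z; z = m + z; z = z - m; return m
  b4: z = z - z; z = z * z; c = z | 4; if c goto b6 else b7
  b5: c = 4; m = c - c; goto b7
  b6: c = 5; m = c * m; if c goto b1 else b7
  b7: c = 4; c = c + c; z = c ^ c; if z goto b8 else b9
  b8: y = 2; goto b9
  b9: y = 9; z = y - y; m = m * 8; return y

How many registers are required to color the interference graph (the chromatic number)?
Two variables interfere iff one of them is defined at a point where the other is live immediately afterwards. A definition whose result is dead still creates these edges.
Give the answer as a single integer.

Block summaries:
  b0 def {h,m,y,z} use ∅
  b1 def {z} use {h,z}
  b2 def {y} use {h,y}
  b3 def {m,z} use {m,z}
  b4 def {c,z} use {z}
  b5 def {c,m} use ∅
  b6 def {c,m} use {m}
  b7 def {c,z} use ∅
  b8 def {y} use ∅
  b9 def {m,y,z} use {m}

Live sets:
  b0: in=∅ out={h,m,y,z}
  b1: in={h,m,z} out={h,m,z}
  b2: in={h,m,y,z} out={m,z}
  b3: in={m,z} out=∅
  b4: in={h,m,z} out={h,m,z}
  b5: in=∅ out={m}
  b6: in={h,m,z} out={h,m,z}
  b7: in={m} out={m}
  b8: in={m} out={m}
  b9: in={m} out=∅

Conflict graph:
  c: {h,m,z}
  h: {c,m,y,z}
  m: {c,h,y,z}
  y: {h,m,z}
  z: {c,h,m,y}

Registers:
  clique {c,h,m,z} ⇒ need ≥ 4
  assign c→c3 h→c0 m→c1 y→c3 z→c2 — no edge inside a register ⇒ χ ≤ 4
  χ = 4

Answer: 4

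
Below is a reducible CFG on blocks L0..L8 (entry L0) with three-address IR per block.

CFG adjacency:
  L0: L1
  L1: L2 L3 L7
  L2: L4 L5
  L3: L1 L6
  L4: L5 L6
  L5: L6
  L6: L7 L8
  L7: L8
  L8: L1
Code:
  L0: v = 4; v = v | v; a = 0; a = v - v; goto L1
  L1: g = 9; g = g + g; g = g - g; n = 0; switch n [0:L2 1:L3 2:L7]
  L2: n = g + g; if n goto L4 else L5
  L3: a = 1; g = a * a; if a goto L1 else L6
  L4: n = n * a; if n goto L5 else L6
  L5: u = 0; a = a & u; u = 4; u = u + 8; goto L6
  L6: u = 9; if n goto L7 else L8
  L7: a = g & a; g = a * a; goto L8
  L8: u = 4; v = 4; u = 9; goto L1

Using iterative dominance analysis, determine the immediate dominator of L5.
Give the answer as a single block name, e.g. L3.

idom tree: L1←L0 L2←L1 L3←L1 L4←L2 L5←L2 L6←L1 L7←L1 L8←L1
Dom at joins:
  L1: preds {L0,L3,L8}: {L0} ∩ {L0,L1,L3} ∩ {L0,L1,L8} = {L0}; idom=L0
  L5: preds {L2,L4}: {L0,L1,L2} ∩ {L0,L1,L2,L4} = {L0,L1,L2}; idom=L2
  L6: preds {L3,L4,L5}: {L0,L1,L3} ∩ {L0,L1,L2,L4} ∩ {L0,L1,L2,L5} = {L0,L1}; idom=L1
  L7: preds {L1,L6}: {L0,L1} ∩ {L0,L1,L6} = {L0,L1}; idom=L1
  L8: preds {L6,L7}: {L0,L1,L6} ∩ {L0,L1,L7} = {L0,L1}; idom=L1

idom(L5) = L2

Answer: L2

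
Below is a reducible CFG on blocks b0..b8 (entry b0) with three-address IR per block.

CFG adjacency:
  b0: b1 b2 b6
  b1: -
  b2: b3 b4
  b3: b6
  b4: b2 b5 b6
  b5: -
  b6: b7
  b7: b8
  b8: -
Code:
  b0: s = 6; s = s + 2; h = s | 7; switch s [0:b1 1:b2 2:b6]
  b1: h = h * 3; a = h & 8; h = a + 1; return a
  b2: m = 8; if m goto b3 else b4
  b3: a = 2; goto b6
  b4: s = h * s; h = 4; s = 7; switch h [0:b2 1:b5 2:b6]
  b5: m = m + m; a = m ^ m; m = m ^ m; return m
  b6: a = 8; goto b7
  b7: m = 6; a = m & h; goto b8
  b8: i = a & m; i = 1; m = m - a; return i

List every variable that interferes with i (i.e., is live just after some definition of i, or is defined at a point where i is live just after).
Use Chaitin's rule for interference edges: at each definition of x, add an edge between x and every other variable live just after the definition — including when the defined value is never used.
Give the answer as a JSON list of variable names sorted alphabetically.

Answer: ["a", "m"]

Working:
Block summaries:
  b0: {h,s} / ∅
  b1: {a,h} / {h}
  b2: {m} / ∅
  b3: {a} / ∅
  b4: {h,s} / {h,s}
  b5: {a,m} / {m}
  b6: {a} / ∅
  b7: {a,m} / {h}
  b8: {i,m} / {a,m}

Liveness:
  b0: in=∅ out={h,s}
  b1: in={h} out=∅
  b2: in={h,s} out={h,m,s}
  b3: in={h} out={h}
  b4: in={h,m,s} out={h,m,s}
  b5: in={m} out=∅
  b6: in={h} out={h}
  b7: in={h} out={a,m}
  b8: in={a,m} out=∅

Conflict graph:
  a: {h,i,m}
  h: {a,m,s}
  i: {a,m}
  m: {a,h,i,s}
  s: {h,m}

N(i) = ["a", "m"]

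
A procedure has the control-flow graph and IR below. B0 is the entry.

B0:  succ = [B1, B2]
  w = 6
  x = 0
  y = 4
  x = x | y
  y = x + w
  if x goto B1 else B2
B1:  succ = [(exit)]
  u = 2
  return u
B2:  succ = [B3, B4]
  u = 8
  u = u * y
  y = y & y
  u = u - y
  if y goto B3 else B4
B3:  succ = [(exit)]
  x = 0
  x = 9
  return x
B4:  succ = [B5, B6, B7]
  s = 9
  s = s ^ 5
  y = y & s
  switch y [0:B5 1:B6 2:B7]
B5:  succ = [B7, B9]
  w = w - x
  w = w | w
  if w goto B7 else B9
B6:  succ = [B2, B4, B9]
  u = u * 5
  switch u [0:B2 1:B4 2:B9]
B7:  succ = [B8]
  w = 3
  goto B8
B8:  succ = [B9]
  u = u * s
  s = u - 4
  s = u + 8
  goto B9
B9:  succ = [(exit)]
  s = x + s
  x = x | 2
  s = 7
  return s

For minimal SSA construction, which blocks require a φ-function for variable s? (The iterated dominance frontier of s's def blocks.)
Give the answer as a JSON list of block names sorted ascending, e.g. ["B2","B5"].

Answer: ["B2", "B4", "B9"]

Working:
idom tree: B1←B0 B2←B0 B3←B2 B4←B2 B5←B4 B6←B4 B7←B4 B8←B7 B9←B4
Dom∩ at merges:
  B2: preds {B0,B6}: {B0} ∩ {B0,B2,B4,B6} = {B0}; idom=B0
  B4: preds {B2,B6}: {B0,B2} ∩ {B0,B2,B4,B6} = {B0,B2}; idom=B2
  B7: preds {B4,B5}: {B0,B2,B4} ∩ {B0,B2,B4,B5} = {B0,B2,B4}; idom=B4
  B9: preds {B5,B6,B8}: {B0,B2,B4,B5} ∩ {B0,B2,B4,B6} ∩ {B0,B2,B4,B7,B8} = {B0,B2,B4}; idom=B4

DF derivation:
  join B2 pred B0: · stop@B0
  join B2 pred B6: B6→B4→B2 stop@B0
  join B4 pred B2: · stop@B2
  join B4 pred B6: B6→B4 stop@B2
  join B7 pred B4: · stop@B4
  join B7 pred B5: B5 stop@B4
  join B9 pred B5: B5 stop@B4
  join B9 pred B6: B6 stop@B4
  join B9 pred B8: B8→B7 stop@B4
  DF(B0)=∅
  DF(B1)=∅
  DF(B2)={B2}
  DF(B3)=∅
  DF(B4)={B2,B4}
  DF(B5)={B7,B9}
  DF(B6)={B2,B4,B9}
  DF(B7)={B9}
  DF(B8)={B9}
  DF(B9)=∅

φ for s: defs {B4,B8,B9}
  DF⁺ = {B2,B4,B9}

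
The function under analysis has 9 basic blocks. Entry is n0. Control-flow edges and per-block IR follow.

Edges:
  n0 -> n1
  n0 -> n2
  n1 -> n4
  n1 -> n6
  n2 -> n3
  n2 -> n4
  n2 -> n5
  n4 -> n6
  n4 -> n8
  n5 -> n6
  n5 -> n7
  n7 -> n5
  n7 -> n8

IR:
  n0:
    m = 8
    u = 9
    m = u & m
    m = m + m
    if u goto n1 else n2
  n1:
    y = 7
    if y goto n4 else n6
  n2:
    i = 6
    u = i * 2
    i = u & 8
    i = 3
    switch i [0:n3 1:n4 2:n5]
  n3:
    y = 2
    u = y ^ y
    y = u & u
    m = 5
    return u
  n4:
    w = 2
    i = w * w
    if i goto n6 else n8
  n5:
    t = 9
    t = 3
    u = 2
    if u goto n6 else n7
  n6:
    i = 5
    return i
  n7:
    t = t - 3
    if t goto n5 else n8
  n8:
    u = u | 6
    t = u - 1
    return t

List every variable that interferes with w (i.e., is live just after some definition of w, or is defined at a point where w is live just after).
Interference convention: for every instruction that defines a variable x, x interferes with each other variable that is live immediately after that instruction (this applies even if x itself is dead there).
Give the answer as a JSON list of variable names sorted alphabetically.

Block summaries:
  n0 def {m,u} use ∅
  n1 def {y} use ∅
  n2 def {i,u} use ∅
  n3 def {m,u,y} use ∅
  n4 def {i,w} use ∅
  n5 def {t,u} use ∅
  n6 def {i} use ∅
  n7 def {t} use {t}
  n8 def {t,u} use {u}

Liveness:
  n0: in=∅ out={u}
  n1: in={u} out={u}
  n2: in=∅ out={u}
  n3: in=∅ out=∅
  n4: in={u} out={u}
  n5: in=∅ out={t,u}
  n6: in=∅ out=∅
  n7: in={t,u} out={u}
  n8: in={u} out=∅

Conflict graph:
  i — {u}
  m — {u}
  t — {u}
  u — {i,m,t,w,y}
  w — {u}
  y — {u}

N(w) = ["u"]

Answer: ["u"]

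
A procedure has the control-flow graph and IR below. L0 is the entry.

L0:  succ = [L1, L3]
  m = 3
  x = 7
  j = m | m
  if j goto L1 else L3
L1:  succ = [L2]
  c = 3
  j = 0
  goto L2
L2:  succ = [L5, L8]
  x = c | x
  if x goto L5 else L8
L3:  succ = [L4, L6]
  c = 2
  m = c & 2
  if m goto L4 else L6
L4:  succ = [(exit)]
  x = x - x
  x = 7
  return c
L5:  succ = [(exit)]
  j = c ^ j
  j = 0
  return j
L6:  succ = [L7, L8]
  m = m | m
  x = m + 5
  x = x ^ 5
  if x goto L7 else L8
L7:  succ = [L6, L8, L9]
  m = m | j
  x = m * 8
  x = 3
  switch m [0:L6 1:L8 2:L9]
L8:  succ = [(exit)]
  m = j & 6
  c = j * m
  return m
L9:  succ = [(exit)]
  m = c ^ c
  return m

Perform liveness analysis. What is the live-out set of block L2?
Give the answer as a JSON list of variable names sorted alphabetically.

def/use:
  L0: def={j,m,x} ue=∅
  L1: def={c,j} ue=∅
  L2: def={x} ue={c,x}
  L3: def={c,m} ue=∅
  L4: def={x} ue={c,x}
  L5: def={j} ue={c,j}
  L6: def={m,x} ue={m}
  L7: def={m,x} ue={j,m}
  L8: def={c,m} ue={j}
  L9: def={m} ue={c}

Live sets:
  L0 li=∅ lo={j,x}
  L1 li={x} lo={c,j,x}
  L2 li={c,j,x} lo={c,j}
  L3 li={j,x} lo={c,j,m,x}
  L4 li={c,x} lo=∅
  L5 li={c,j} lo=∅
  L6 li={c,j,m} lo={c,j,m}
  L7 li={c,j,m} lo={c,j,m}
  L8 li={j} lo=∅
  L9 li={c} lo=∅

live-out(L2) = ["c", "j"]

Answer: ["c", "j"]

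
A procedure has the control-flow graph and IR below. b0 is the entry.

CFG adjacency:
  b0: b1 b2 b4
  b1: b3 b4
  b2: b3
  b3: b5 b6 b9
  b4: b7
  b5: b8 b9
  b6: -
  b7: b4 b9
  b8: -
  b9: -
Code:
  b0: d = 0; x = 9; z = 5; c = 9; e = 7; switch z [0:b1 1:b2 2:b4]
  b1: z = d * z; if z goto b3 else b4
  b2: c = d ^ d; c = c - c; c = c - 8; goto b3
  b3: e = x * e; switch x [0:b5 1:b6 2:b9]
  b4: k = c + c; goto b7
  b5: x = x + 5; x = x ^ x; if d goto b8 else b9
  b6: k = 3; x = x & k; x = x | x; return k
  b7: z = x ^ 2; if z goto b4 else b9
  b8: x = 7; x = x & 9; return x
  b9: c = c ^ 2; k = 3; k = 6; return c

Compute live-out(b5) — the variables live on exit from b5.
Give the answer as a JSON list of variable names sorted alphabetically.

def/use:
  b0 def {c,d,e,x,z} use ∅
  b1 def {z} use {d,z}
  b2 def {c} use {d}
  b3 def {e} use {e,x}
  b4 def {k} use {c}
  b5 def {x} use {d,x}
  b6 def {k,x} use {x}
  b7 def {z} use {x}
  b8 def {x} use ∅
  b9 def {c,k} use {c}

Live sets:
  b0: in=∅ out={c,d,e,x,z}
  b1: in={c,d,e,x,z} out={c,d,e,x}
  b2: in={d,e,x} out={c,d,e,x}
  b3: in={c,d,e,x} out={c,d,x}
  b4: in={c,x} out={c,x}
  b5: in={c,d,x} out={c}
  b6: in={x} out=∅
  b7: in={c,x} out={c,x}
  b8: in=∅ out=∅
  b9: in={c} out=∅

live-out(b5) = ["c"]

Answer: ["c"]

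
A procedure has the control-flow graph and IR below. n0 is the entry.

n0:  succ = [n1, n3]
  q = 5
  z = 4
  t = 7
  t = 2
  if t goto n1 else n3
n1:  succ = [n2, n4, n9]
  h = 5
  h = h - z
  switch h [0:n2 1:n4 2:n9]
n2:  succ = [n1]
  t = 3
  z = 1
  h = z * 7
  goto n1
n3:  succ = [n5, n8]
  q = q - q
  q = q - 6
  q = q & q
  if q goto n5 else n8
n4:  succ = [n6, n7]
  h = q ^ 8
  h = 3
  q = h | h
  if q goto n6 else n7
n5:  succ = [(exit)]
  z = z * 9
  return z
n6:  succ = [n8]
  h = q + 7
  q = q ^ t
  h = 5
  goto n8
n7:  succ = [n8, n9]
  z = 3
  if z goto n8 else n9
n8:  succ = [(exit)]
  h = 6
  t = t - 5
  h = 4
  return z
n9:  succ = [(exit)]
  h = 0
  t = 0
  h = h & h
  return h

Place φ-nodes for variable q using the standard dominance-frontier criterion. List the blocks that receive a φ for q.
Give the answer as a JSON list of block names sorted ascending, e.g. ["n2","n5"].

idom tree: n1←n0 n2←n1 n3←n0 n4←n1 n5←n3 n6←n4 n7←n4 n8←n0 n9←n1
Join-block Dom:
  n1: preds {n0,n2}: {n0} ∩ {n0,n1,n2} = {n0}; idom=n0
  n8: preds {n3,n6,n7}: {n0,n3} ∩ {n0,n1,n4,n6} ∩ {n0,n1,n4,n7} = {n0}; idom=n0
  n9: preds {n1,n7}: {n0,n1} ∩ {n0,n1,n4,n7} = {n0,n1}; idom=n1

DF derivation:
  n1←n0: walk · to n0
  n1←n2: walk n2→n1 to n0
  n8←n3: walk n3 to n0
  n8←n6: walk n6→n4→n1 to n0
  n8←n7: walk n7→n4→n1 to n0
  n9←n1: walk · to n1
  n9←n7: walk n7→n4 to n1
  n0 → ∅
  n1 → {n1,n8}
  n2 → {n1}
  n3 → {n8}
  n4 → {n8,n9}
  n5 → ∅
  n6 → {n8}
  n7 → {n8,n9}
  n8 → ∅
  n9 → ∅

φ for q: defs {n0,n3,n4,n6}
  DF⁺ = {n8,n9}

Answer: ["n8", "n9"]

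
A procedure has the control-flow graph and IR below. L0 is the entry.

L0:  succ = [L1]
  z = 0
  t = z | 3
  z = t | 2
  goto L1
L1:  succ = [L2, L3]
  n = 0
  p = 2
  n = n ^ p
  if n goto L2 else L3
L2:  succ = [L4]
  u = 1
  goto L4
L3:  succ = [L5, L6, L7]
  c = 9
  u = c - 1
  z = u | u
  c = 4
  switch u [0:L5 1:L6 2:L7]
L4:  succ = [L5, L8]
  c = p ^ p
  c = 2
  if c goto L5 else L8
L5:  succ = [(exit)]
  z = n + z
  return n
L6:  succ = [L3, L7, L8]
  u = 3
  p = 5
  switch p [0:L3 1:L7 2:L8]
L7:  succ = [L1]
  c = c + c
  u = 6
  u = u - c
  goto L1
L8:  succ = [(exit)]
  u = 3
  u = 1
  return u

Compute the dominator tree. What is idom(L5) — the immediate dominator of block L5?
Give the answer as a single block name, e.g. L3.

Answer: L1

Derivation:
idom tree: L1←L0 L2←L1 L3←L1 L4←L2 L5←L1 L6←L3 L7←L3 L8←L1
Dom at joins:
  L1: preds {L0,L7}: {L0} ∩ {L0,L1,L3,L7} = {L0}; idom=L0
  L3: preds {L1,L6}: {L0,L1} ∩ {L0,L1,L3,L6} = {L0,L1}; idom=L1
  L5: preds {L3,L4}: {L0,L1,L3} ∩ {L0,L1,L2,L4} = {L0,L1}; idom=L1
  L7: preds {L3,L6}: {L0,L1,L3} ∩ {L0,L1,L3,L6} = {L0,L1,L3}; idom=L3
  L8: preds {L4,L6}: {L0,L1,L2,L4} ∩ {L0,L1,L3,L6} = {L0,L1}; idom=L1

idom(L5) = L1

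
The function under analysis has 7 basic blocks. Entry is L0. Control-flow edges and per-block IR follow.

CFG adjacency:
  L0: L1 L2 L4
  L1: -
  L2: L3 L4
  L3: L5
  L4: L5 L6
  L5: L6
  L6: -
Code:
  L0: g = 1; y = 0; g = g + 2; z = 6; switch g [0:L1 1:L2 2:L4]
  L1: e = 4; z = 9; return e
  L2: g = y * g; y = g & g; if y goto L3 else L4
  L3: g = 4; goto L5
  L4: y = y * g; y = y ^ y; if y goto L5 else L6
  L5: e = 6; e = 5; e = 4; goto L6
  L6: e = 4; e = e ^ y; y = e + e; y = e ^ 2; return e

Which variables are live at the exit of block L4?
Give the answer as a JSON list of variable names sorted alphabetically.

Answer: ["y"]

Analysis:
def/use:
  L0: {g,y,z} / ∅
  L1: {e,z} / ∅
  L2: {g,y} / {g,y}
  L3: {g} / ∅
  L4: {y} / {g,y}
  L5: {e} / ∅
  L6: {e,y} / {y}

Liveness:
  live L0: ∅→{g,y}
  live L1: ∅→∅
  live L2: {g,y}→{g,y}
  live L3: {y}→{y}
  live L4: {g,y}→{y}
  live L5: {y}→{y}
  live L6: {y}→∅

live-out(L4) = ["y"]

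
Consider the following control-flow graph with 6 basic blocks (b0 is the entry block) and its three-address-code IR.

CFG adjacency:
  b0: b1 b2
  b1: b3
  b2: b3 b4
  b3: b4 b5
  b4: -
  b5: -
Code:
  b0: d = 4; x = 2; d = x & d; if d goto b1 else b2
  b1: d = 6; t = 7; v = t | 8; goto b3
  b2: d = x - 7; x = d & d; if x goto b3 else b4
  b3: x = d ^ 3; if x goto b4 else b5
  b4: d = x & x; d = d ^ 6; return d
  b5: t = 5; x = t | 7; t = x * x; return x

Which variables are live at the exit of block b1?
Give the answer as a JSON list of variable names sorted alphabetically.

Answer: ["d"]

Working:
Per-block:
  b0: {d,x} / ∅
  b1: {d,t,v} / ∅
  b2: {d,x} / {x}
  b3: {x} / {d}
  b4: {d} / {x}
  b5: {t,x} / ∅

Liveness:
  b0 li=∅ lo={x}
  b1 li=∅ lo={d}
  b2 li={x} lo={d,x}
  b3 li={d} lo={x}
  b4 li={x} lo=∅
  b5 li=∅ lo=∅

live-out(b1) = ["d"]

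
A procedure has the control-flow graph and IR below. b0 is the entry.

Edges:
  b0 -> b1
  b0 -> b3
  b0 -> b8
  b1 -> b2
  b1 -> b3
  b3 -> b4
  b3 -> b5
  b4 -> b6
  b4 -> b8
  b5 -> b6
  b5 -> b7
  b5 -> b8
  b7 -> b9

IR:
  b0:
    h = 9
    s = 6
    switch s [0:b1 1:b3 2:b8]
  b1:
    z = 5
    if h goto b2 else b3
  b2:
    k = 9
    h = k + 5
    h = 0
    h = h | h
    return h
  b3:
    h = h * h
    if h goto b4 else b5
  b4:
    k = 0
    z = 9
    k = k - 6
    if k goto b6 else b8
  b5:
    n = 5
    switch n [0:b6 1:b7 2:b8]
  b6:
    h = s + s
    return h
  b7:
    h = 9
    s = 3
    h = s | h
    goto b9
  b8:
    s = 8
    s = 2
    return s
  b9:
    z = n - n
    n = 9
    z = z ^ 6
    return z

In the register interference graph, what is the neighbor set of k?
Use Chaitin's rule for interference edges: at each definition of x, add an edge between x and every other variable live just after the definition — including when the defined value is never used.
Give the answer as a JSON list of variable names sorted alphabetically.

def/use:
  b0: def={h,s} ue=∅
  b1: def={z} ue={h}
  b2: def={h,k} ue=∅
  b3: def={h} ue={h}
  b4: def={k,z} ue=∅
  b5: def={n} ue=∅
  b6: def={h} ue={s}
  b7: def={h,s} ue=∅
  b8: def={s} ue=∅
  b9: def={n,z} ue={n}

Backward fixpoint:
  live b0: ∅→{h,s}
  live b1: {h,s}→{h,s}
  live b2: ∅→∅
  live b3: {h,s}→{s}
  live b4: {s}→{s}
  live b5: {s}→{n,s}
  live b6: {s}→∅
  live b7: {n}→{n}
  live b8: ∅→∅
  live b9: {n}→∅

Interference:
  h — {n,s,z}
  k — {s,z}
  n — {h,s,z}
  s — {h,k,n,z}
  z — {h,k,n,s}

N(k) = ["s", "z"]

Answer: ["s", "z"]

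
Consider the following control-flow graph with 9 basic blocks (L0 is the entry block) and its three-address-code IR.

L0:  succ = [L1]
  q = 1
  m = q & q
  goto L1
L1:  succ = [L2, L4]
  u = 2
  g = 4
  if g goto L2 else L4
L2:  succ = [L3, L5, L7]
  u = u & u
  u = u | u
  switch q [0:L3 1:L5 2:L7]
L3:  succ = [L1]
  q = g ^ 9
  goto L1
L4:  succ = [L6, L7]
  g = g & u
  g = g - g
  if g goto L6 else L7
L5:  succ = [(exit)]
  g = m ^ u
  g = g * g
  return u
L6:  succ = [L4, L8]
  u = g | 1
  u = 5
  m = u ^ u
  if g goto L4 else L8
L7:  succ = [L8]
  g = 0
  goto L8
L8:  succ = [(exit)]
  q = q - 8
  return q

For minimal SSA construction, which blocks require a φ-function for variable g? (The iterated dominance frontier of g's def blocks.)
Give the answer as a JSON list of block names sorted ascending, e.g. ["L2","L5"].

idom tree: L1←L0 L2←L1 L3←L2 L4←L1 L5←L2 L6←L4 L7←L1 L8←L1
Dom∩ at merges:
  L1: preds {L0,L3}: {L0} ∩ {L0,L1,L2,L3} = {L0}; idom=L0
  L4: preds {L1,L6}: {L0,L1} ∩ {L0,L1,L4,L6} = {L0,L1}; idom=L1
  L7: preds {L2,L4}: {L0,L1,L2} ∩ {L0,L1,L4} = {L0,L1}; idom=L1
  L8: preds {L6,L7}: {L0,L1,L4,L6} ∩ {L0,L1,L7} = {L0,L1}; idom=L1

DF derivation:
  join L1 pred L0: · stop@L0
  join L1 pred L3: L3→L2→L1 stop@L0
  join L4 pred L1: · stop@L1
  join L4 pred L6: L6→L4 stop@L1
  join L7 pred L2: L2 stop@L1
  join L7 pred L4: L4 stop@L1
  join L8 pred L6: L6→L4 stop@L1
  join L8 pred L7: L7 stop@L1
  L0: DF=∅
  L1: DF={L1}
  L2: DF={L1,L7}
  L3: DF={L1}
  L4: DF={L4,L7,L8}
  L5: DF=∅
  L6: DF={L4,L8}
  L7: DF={L8}
  L8: DF=∅

φ for g: defs {L1,L4,L5,L7}
  DF⁺ = {L1,L4,L7,L8}

Answer: ["L1", "L4", "L7", "L8"]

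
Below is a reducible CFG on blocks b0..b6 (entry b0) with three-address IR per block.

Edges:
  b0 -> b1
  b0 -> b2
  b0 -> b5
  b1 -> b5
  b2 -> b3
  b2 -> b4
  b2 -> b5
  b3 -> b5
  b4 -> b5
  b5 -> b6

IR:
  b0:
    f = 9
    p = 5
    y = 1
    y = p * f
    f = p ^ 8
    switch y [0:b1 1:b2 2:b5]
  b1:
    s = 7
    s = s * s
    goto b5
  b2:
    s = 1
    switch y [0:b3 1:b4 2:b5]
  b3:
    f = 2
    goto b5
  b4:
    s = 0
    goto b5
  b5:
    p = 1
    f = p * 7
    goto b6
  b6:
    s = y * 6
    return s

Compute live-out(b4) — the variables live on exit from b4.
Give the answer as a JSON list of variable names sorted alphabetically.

Answer: ["y"]

Derivation:
def/use:
  b0 def {f,p,y} use ∅
  b1 def {s} use ∅
  b2 def {s} use {y}
  b3 def {f} use ∅
  b4 def {s} use ∅
  b5 def {f,p} use ∅
  b6 def {s} use {y}

Liveness:
  live b0: ∅→{y}
  live b1: {y}→{y}
  live b2: {y}→{y}
  live b3: {y}→{y}
  live b4: {y}→{y}
  live b5: {y}→{y}
  live b6: {y}→∅

live-out(b4) = ["y"]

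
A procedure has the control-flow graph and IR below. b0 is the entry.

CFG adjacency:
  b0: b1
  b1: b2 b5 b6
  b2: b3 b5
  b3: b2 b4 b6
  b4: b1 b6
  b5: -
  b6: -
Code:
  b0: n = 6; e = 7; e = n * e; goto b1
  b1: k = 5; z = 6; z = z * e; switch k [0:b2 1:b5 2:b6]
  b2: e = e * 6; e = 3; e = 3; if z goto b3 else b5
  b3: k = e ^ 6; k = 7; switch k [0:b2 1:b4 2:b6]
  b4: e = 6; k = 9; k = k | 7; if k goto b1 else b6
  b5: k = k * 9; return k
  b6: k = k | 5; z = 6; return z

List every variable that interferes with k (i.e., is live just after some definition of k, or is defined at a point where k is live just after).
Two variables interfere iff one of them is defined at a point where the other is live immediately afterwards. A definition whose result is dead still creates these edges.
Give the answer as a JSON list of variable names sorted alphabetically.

Answer: ["e", "z"]

Analysis:
Per-block:
  b0: {e,n} / ∅
  b1: {k,z} / {e}
  b2: {e} / {e,z}
  b3: {k} / {e}
  b4: {e,k} / ∅
  b5: {k} / {k}
  b6: {k,z} / {k}

Liveness:
  b0: in=∅ out={e}
  b1: in={e} out={e,k,z}
  b2: in={e,k,z} out={e,k,z}
  b3: in={e,z} out={e,k,z}
  b4: in=∅ out={e,k}
  b5: in={k} out=∅
  b6: in={k} out=∅

Interfere edges:
  e↔{k,n,z}
  k↔{e,z}
  n↔{e}
  z↔{e,k}

N(k) = ["e", "z"]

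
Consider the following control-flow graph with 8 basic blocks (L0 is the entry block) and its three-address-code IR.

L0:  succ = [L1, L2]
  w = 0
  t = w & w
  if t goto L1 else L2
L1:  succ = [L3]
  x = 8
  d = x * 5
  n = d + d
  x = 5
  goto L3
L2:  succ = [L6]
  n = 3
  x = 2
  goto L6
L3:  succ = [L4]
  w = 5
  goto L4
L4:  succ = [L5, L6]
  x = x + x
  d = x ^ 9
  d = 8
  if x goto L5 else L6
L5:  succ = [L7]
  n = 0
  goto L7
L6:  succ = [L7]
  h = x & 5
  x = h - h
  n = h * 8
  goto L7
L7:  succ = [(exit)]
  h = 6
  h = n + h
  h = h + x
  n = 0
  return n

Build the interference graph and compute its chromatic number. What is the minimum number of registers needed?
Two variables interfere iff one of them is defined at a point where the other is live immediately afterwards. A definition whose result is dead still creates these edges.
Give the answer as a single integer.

Answer: 3

Analysis:
Block summaries:
  L0: {t,w} / ∅
  L1: {d,n,x} / ∅
  L2: {n,x} / ∅
  L3: {w} / ∅
  L4: {d,x} / {x}
  L5: {n} / ∅
  L6: {h,n,x} / {x}
  L7: {h,n} / {n,x}

Backward fixpoint:
  live L0: ∅→∅
  live L1: ∅→{x}
  live L2: ∅→{x}
  live L3: {x}→{x}
  live L4: {x}→{x}
  live L5: {x}→{n,x}
  live L6: {x}→{n,x}
  live L7: {n,x}→∅

Interfere edges:
  d↔{x}
  h↔{n,x}
  n↔{h,x}
  t↔∅
  w↔{x}
  x↔{d,h,n,w}

Colouring:
  {h,n,x} pairwise interfere (3-clique) ⇒ χ ≥ 3
  3-colouring: R0={t,x}  R1={d,h,w}  R2={n}
  χ = 3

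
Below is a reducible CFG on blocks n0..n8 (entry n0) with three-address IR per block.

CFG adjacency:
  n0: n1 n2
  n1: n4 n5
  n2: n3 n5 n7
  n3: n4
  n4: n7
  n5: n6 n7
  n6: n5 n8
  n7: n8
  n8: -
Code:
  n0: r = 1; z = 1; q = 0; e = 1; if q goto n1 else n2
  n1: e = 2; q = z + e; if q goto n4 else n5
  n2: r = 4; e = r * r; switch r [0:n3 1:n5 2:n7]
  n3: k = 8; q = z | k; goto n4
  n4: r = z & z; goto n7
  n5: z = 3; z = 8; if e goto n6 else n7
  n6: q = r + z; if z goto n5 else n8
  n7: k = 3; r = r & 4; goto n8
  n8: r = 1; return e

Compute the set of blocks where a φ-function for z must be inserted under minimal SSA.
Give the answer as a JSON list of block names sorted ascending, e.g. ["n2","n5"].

Answer: ["n5", "n7", "n8"]

Derivation:
idom tree: n1←n0 n2←n0 n3←n2 n4←n0 n5←n0 n6←n5 n7←n0 n8←n0
Dom∩ at merges:
  n4: preds {n1,n3}: {n0,n1} ∩ {n0,n2,n3} = {n0}; idom=n0
  n5: preds {n1,n2,n6}: {n0,n1} ∩ {n0,n2} ∩ {n0,n5,n6} = {n0}; idom=n0
  n7: preds {n2,n4,n5}: {n0,n2} ∩ {n0,n4} ∩ {n0,n5} = {n0}; idom=n0
  n8: preds {n6,n7}: {n0,n5,n6} ∩ {n0,n7} = {n0}; idom=n0

Frontier:
  n4←n1: walk n1 to n0
  n4←n3: walk n3→n2 to n0
  n5←n1: walk n1 to n0
  n5←n2: walk n2 to n0
  n5←n6: walk n6→n5 to n0
  n7←n2: walk n2 to n0
  n7←n4: walk n4 to n0
  n7←n5: walk n5 to n0
  n8←n6: walk n6→n5 to n0
  n8←n7: walk n7 to n0
  DF(n0)=∅
  DF(n1)={n4,n5}
  DF(n2)={n4,n5,n7}
  DF(n3)={n4}
  DF(n4)={n7}
  DF(n5)={n5,n7,n8}
  DF(n6)={n5,n8}
  DF(n7)={n8}
  DF(n8)=∅

φ for z: defs {n0,n5}
  DF⁺ = {n5,n7,n8}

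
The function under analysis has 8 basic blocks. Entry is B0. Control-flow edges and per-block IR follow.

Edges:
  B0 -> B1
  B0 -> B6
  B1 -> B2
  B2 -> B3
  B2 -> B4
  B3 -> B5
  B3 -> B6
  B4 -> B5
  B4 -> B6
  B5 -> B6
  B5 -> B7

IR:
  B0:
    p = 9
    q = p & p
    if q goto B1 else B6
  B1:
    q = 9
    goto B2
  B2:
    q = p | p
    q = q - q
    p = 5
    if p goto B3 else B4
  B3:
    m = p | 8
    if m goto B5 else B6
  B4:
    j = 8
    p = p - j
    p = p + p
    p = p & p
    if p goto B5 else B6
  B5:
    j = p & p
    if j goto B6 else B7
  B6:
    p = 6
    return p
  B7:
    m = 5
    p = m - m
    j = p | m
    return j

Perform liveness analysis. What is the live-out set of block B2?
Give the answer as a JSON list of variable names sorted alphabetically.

Block summaries:
  B0 def {p,q} use ∅
  B1 def {q} use ∅
  B2 def {p,q} use {p}
  B3 def {m} use {p}
  B4 def {j,p} use {p}
  B5 def {j} use {p}
  B6 def {p} use ∅
  B7 def {j,m,p} use ∅

Backward fixpoint:
  B0 li=∅ lo={p}
  B1 li={p} lo={p}
  B2 li={p} lo={p}
  B3 li={p} lo={p}
  B4 li={p} lo={p}
  B5 li={p} lo=∅
  B6 li=∅ lo=∅
  B7 li=∅ lo=∅

live-out(B2) = ["p"]

Answer: ["p"]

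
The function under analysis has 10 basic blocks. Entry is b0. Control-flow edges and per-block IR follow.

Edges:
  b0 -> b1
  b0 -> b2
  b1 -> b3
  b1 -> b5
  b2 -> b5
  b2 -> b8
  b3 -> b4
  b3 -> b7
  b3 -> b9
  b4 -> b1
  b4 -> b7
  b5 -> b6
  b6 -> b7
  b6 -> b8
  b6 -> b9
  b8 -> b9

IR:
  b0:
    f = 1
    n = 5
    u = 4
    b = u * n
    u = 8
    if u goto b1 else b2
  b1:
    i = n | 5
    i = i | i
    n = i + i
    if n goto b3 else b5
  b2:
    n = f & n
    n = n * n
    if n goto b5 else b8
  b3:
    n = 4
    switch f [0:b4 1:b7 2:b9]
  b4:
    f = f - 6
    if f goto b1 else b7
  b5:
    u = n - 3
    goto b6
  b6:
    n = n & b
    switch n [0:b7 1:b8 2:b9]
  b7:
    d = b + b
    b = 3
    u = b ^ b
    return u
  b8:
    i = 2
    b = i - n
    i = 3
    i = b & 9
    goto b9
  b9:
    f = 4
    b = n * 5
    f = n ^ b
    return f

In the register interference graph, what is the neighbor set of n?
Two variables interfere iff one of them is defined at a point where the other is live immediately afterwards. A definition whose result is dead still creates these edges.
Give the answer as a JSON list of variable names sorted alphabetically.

Block summaries:
  b0 def {b,f,n,u} use ∅
  b1 def {i,n} use {n}
  b2 def {n} use {f,n}
  b3 def {n} use {f}
  b4 def {f} use {f}
  b5 def {u} use {n}
  b6 def {n} use {b,n}
  b7 def {b,d,u} use {b}
  b8 def {b,i} use {n}
  b9 def {b,f} use {n}

Liveness:
  b0: in=∅ out={b,f,n}
  b1: in={b,f,n} out={b,f,n}
  b2: in={b,f,n} out={b,n}
  b3: in={b,f} out={b,f,n}
  b4: in={b,f,n} out={b,f,n}
  b5: in={b,n} out={b,n}
  b6: in={b,n} out={b,n}
  b7: in={b} out=∅
  b8: in={n} out={n}
  b9: in={n} out=∅

Interference:
  b — {f,i,n,u}
  d — ∅
  f — {b,i,n,u}
  i — {b,f,n}
  n — {b,f,i,u}
  u — {b,f,n}

N(n) = ["b", "f", "i", "u"]

Answer: ["b", "f", "i", "u"]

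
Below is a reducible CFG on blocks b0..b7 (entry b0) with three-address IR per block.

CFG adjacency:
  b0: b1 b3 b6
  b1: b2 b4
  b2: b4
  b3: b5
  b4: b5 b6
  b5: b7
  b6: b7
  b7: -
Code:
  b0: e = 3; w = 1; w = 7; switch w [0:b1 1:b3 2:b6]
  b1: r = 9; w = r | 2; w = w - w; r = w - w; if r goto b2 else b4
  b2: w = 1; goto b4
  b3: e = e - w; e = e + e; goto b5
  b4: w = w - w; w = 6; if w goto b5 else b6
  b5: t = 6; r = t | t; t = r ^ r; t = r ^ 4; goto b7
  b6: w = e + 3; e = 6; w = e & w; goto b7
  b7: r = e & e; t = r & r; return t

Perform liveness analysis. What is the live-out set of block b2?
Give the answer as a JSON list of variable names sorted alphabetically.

def/use:
  b0: def={e,w} ue=∅
  b1: def={r,w} ue=∅
  b2: def={w} ue=∅
  b3: def={e} ue={e,w}
  b4: def={w} ue={w}
  b5: def={r,t} ue=∅
  b6: def={e,w} ue={e}
  b7: def={r,t} ue={e}

Liveness:
  live b0: ∅→{e,w}
  live b1: {e}→{e,w}
  live b2: {e}→{e,w}
  live b3: {e,w}→{e}
  live b4: {e,w}→{e}
  live b5: {e}→{e}
  live b6: {e}→{e}
  live b7: {e}→∅

live-out(b2) = ["e", "w"]

Answer: ["e", "w"]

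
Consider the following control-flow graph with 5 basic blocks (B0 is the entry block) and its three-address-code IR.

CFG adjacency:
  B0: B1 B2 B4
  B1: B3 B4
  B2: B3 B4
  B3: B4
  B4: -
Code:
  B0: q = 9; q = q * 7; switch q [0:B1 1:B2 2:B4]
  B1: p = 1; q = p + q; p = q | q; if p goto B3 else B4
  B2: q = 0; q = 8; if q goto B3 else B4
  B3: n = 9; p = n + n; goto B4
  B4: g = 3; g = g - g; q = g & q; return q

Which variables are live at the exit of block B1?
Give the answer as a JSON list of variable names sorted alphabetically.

Block summaries:
  B0 def {q} use ∅
  B1 def {p,q} use {q}
  B2 def {q} use ∅
  B3 def {n,p} use ∅
  B4 def {g,q} use {q}

Backward fixpoint:
  B0 li=∅ lo={q}
  B1 li={q} lo={q}
  B2 li=∅ lo={q}
  B3 li={q} lo={q}
  B4 li={q} lo=∅

live-out(B1) = ["q"]

Answer: ["q"]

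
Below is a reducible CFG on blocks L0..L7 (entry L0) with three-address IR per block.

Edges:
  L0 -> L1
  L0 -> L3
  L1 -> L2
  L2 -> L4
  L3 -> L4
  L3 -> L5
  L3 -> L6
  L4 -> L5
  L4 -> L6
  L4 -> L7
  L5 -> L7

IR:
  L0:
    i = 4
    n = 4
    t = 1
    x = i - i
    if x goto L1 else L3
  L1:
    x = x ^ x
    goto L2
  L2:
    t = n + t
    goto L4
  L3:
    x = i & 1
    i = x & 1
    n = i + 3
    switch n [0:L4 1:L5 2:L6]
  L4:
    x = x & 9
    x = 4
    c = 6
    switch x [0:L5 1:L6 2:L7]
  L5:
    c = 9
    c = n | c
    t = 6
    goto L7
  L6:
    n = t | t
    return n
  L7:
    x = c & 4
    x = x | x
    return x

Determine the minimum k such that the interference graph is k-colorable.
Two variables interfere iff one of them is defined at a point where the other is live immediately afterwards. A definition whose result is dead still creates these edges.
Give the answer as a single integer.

Per-block:
  L0: {i,n,t,x} / ∅
  L1: {x} / {x}
  L2: {t} / {n,t}
  L3: {i,n,x} / {i}
  L4: {c,x} / {x}
  L5: {c,t} / {n}
  L6: {n} / {t}
  L7: {x} / {c}

Backward fixpoint:
  live L0: ∅→{i,n,t,x}
  live L1: {n,t,x}→{n,t,x}
  live L2: {n,t,x}→{n,t,x}
  live L3: {i,t}→{n,t,x}
  live L4: {n,t,x}→{c,n,t}
  live L5: {n}→{c}
  live L6: {t}→∅
  live L7: {c}→∅

Interfere edges:
  c — {n,t,x}
  i — {n,t,x}
  n — {c,i,t,x}
  t — {c,i,n,x}
  x — {c,i,n,t}

Registers:
  {c,n,t,x} pairwise interfere (4-clique) ⇒ χ ≥ 4
  assign c→r3 i→r3 n→r0 t→r1 x→r2 — no edge inside a register ⇒ χ ≤ 4
  χ = 4

Answer: 4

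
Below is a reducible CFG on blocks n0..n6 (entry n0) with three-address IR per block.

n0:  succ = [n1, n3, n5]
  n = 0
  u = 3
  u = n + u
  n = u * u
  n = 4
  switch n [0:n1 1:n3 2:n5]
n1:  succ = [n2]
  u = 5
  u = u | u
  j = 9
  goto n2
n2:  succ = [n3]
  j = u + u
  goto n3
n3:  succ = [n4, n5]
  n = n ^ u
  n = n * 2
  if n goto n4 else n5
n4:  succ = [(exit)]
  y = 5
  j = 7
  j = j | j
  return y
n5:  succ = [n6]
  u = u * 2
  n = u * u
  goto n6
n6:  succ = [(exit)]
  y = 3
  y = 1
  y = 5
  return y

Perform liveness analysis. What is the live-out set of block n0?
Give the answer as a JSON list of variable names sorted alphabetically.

Answer: ["n", "u"]

Working:
def/use:
  n0: def={n,u} ue=∅
  n1: def={j,u} ue=∅
  n2: def={j} ue={u}
  n3: def={n} ue={n,u}
  n4: def={j,y} ue=∅
  n5: def={n,u} ue={u}
  n6: def={y} ue=∅

Backward fixpoint:
  n0: in=∅ out={n,u}
  n1: in={n} out={n,u}
  n2: in={n,u} out={n,u}
  n3: in={n,u} out={u}
  n4: in=∅ out=∅
  n5: in={u} out=∅
  n6: in=∅ out=∅

live-out(n0) = ["n", "u"]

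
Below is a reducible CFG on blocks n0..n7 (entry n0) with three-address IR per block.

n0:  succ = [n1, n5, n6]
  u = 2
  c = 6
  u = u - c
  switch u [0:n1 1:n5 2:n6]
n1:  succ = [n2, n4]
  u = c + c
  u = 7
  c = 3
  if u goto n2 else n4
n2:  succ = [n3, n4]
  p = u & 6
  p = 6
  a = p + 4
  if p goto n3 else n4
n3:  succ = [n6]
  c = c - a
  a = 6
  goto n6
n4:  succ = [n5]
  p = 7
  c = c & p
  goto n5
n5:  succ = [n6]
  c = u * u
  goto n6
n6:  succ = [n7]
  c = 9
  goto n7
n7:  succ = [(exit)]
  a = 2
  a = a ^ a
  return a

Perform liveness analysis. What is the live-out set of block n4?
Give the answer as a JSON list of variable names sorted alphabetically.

Block summaries:
  n0 def {c,u} use ∅
  n1 def {c,u} use {c}
  n2 def {a,p} use {u}
  n3 def {a,c} use {a,c}
  n4 def {c,p} use {c}
  n5 def {c} use {u}
  n6 def {c} use ∅
  n7 def {a} use ∅

Backward fixpoint:
  live n0: ∅→{c,u}
  live n1: {c}→{c,u}
  live n2: {c,u}→{a,c,u}
  live n3: {a,c}→∅
  live n4: {c,u}→{u}
  live n5: {u}→∅
  live n6: ∅→∅
  live n7: ∅→∅

live-out(n4) = ["u"]

Answer: ["u"]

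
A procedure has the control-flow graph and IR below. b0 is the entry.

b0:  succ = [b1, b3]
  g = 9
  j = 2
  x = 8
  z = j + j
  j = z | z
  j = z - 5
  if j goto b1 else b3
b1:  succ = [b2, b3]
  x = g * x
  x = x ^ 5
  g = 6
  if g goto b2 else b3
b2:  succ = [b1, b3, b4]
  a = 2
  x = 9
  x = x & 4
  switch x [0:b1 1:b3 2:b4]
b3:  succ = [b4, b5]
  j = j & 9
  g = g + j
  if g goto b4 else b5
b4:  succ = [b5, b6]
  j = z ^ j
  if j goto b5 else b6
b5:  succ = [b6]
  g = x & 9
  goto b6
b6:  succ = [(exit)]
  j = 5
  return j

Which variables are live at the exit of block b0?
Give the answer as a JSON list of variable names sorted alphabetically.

Answer: ["g", "j", "x", "z"]

Derivation:
def/use:
  b0: def={g,j,x,z} ue=∅
  b1: def={g,x} ue={g,x}
  b2: def={a,x} ue=∅
  b3: def={g,j} ue={g,j}
  b4: def={j} ue={j,z}
  b5: def={g} ue={x}
  b6: def={j} ue=∅

Live sets:
  b0 li=∅ lo={g,j,x,z}
  b1 li={g,j,x,z} lo={g,j,x,z}
  b2 li={g,j,z} lo={g,j,x,z}
  b3 li={g,j,x,z} lo={j,x,z}
  b4 li={j,x,z} lo={x}
  b5 li={x} lo=∅
  b6 li=∅ lo=∅

live-out(b0) = ["g", "j", "x", "z"]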